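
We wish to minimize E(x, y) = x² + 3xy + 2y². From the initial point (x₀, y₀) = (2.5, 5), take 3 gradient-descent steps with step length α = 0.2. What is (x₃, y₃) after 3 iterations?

(-0.84, 0.52)

∇E = (2x + 3y, 3x + 4y)
(x₁, y₁) = (2.5, 5) − 0.2·(20, 27.5) = (-1.5, -0.5)
(x₂, y₂) = (-1.5, -0.5) − 0.2·(-4.5, -6.5) = (-0.6, 0.8)
(x₃, y₃) = (-0.6, 0.8) − 0.2·(1.2, 1.4) = (-0.84, 0.52)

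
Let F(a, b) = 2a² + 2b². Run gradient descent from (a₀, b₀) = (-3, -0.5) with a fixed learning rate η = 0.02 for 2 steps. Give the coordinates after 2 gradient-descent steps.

(-2.5392, -0.4232)

∇F = (4a, 4b)
(a₁, b₁) = (-3, -0.5) − 0.02·(-12, -2) = (-2.76, -0.46)
(a₂, b₂) = (-2.76, -0.46) − 0.02·(-11.04, -1.84) = (-2.5392, -0.4232)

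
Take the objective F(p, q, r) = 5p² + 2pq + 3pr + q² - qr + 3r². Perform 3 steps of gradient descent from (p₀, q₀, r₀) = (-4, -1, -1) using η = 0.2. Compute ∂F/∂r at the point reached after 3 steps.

∇F = (10p + 2q + 3r, 2p + 2q - r, 3p - q + 6r)
(p₁, q₁, r₁) = (-4, -1, -1) − 0.2·(-45, -9, -17) = (5, 0.8, 2.4)
(p₂, q₂, r₂) = (5, 0.8, 2.4) − 0.2·(58.8, 9.2, 28.6) = (-6.76, -1.04, -3.32)
(p₃, q₃, r₃) = (-6.76, -1.04, -3.32) − 0.2·(-79.64, -12.28, -39.16) = (9.168, 1.416, 4.512)
∂F/∂r at (9.168, 1.416, 4.512) = 53.16

53.16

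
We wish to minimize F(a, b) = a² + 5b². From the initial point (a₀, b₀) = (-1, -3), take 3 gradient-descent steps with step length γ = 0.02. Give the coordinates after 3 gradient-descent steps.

(-0.884736, -1.536)

∇F = (2a, 10b)
(a₁, b₁) = (-1, -3) − 0.02·(-2, -30) = (-0.96, -2.4)
(a₂, b₂) = (-0.96, -2.4) − 0.02·(-1.92, -24) = (-0.9216, -1.92)
(a₃, b₃) = (-0.9216, -1.92) − 0.02·(-1.8432, -19.2) = (-0.884736, -1.536)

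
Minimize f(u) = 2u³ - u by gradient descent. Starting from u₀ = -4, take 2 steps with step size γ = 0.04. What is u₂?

f′(u) = 6u² - 1
Step 1: f′(-4) = 95; u₁ = -4 − 0.04·95 = -7.8
Step 2: f′(-7.8) = 364.04; u₂ = -7.8 − 0.04·364.04 = -22.3616

-22.3616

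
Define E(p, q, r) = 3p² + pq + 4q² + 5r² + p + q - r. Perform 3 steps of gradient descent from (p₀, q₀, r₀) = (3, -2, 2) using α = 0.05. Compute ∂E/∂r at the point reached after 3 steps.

∇E = (6p + q + 1, p + 8q + 1, 10r - 1)
Step 1: at (3, -2, 2), ∇E = (17, -12, 19) → (3, -2, 2) − 0.05·(17, -12, 19) = (2.15, -1.4, 1.05)
Step 2: at (2.15, -1.4, 1.05), ∇E = (12.5, -8.05, 9.5) → (2.15, -1.4, 1.05) − 0.05·(12.5, -8.05, 9.5) = (1.525, -0.9975, 0.575)
Step 3: at (1.525, -0.9975, 0.575), ∇E = (9.1525, -5.455, 4.75) → (1.525, -0.9975, 0.575) − 0.05·(9.1525, -5.455, 4.75) = (1.067375, -0.72475, 0.3375)
∂E/∂r at (1.067375, -0.72475, 0.3375) = 2.375

2.375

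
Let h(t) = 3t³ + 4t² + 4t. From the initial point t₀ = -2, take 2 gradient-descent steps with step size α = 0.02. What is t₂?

-3.270272

h′(t) = 9t² + 8t + 4
t₁ = -2 − 0.02·24 = -2.48
t₂ = -2.48 − 0.02·39.5136 = -3.270272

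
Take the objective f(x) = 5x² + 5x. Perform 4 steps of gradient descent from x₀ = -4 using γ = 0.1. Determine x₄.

-0.5

f′(x) = 10x + 5
x₁ = -4 − 0.1·(-35) = -0.5
x₂ = -0.5 − 0.1·0 = -0.5
x₃ = -0.5 − 0.1·0 = -0.5
x₄ = -0.5 − 0.1·0 = -0.5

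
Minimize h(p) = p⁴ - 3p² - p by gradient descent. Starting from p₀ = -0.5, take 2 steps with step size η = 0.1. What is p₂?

-0.83015

h′(p) = 4p³ - 6p - 1
Step 1: h′(-0.5) = 1.5; p₁ = -0.5 − 0.1·1.5 = -0.65
Step 2: h′(-0.65) = 1.8015; p₂ = -0.65 − 0.1·1.8015 = -0.83015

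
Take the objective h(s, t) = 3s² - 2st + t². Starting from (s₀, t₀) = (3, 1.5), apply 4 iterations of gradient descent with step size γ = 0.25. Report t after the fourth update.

∇h = (6s - 2t, -2s + 2t)
Step 1: at (3, 1.5), ∇h = (15, -3) → (3, 1.5) − 0.25·(15, -3) = (-0.75, 2.25)
Step 2: at (-0.75, 2.25), ∇h = (-9, 6) → (-0.75, 2.25) − 0.25·(-9, 6) = (1.5, 0.75)
Step 3: at (1.5, 0.75), ∇h = (7.5, -1.5) → (1.5, 0.75) − 0.25·(7.5, -1.5) = (-0.375, 1.125)
Step 4: at (-0.375, 1.125), ∇h = (-4.5, 3) → (-0.375, 1.125) − 0.25·(-4.5, 3) = (0.75, 0.375)
t = 0.375

0.375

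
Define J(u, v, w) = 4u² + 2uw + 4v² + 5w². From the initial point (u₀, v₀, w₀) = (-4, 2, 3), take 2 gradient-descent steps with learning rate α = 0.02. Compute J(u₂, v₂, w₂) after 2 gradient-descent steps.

55.26699776

∇J = (8u + 2w, 8v, 2u + 10w)
Step 1: at (-4, 2, 3), ∇J = (-26, 16, 22) → (-4, 2, 3) − 0.02·(-26, 16, 22) = (-3.48, 1.68, 2.56)
Step 2: at (-3.48, 1.68, 2.56), ∇J = (-22.72, 13.44, 18.64) → (-3.48, 1.68, 2.56) − 0.02·(-22.72, 13.44, 18.64) = (-3.0256, 1.4112, 2.1872)
J(-3.0256, 1.4112, 2.1872) = 55.26699776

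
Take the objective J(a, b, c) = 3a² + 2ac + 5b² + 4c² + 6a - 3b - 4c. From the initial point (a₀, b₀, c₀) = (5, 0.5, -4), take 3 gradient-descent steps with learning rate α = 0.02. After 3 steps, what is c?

-2.614528

∇J = (6a + 2c + 6, 10b - 3, 2a + 8c - 4)
Step 1: at (5, 0.5, -4), ∇J = (28, 2, -26) → (5, 0.5, -4) − 0.02·(28, 2, -26) = (4.44, 0.46, -3.48)
Step 2: at (4.44, 0.46, -3.48), ∇J = (25.68, 1.6, -22.96) → (4.44, 0.46, -3.48) − 0.02·(25.68, 1.6, -22.96) = (3.9264, 0.428, -3.0208)
Step 3: at (3.9264, 0.428, -3.0208), ∇J = (23.5168, 1.28, -20.3136) → (3.9264, 0.428, -3.0208) − 0.02·(23.5168, 1.28, -20.3136) = (3.456064, 0.4024, -2.614528)
c = -2.614528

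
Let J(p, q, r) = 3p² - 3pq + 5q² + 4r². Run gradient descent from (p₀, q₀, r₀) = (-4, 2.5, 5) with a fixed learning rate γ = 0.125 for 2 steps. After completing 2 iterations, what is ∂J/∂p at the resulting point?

-6.3984375

∇J = (6p - 3q, -3p + 10q, 8r)
(p₁, q₁, r₁) = (-4, 2.5, 5) − 0.125·(-31.5, 37, 40) = (-0.0625, -2.125, 0)
(p₂, q₂, r₂) = (-0.0625, -2.125, 0) − 0.125·(6, -21.0625, 0) = (-0.8125, 0.5078125, 0)
∂J/∂p at (-0.8125, 0.5078125, 0) = -6.3984375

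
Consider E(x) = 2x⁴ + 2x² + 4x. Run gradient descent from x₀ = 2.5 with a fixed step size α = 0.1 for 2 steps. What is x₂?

1177.9952

E′(x) = 8x³ + 4x + 4
Step 1: E′(2.5) = 139; x₁ = 2.5 − 0.1·139 = -11.4
Step 2: E′(-11.4) = -11893.952; x₂ = -11.4 − 0.1·(-11893.952) = 1177.9952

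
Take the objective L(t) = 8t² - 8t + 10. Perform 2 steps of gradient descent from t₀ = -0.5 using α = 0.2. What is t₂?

L′(t) = 16t - 8
t₁ = -0.5 − 0.2·(-16) = 2.7
t₂ = 2.7 − 0.2·35.2 = -4.34

-4.34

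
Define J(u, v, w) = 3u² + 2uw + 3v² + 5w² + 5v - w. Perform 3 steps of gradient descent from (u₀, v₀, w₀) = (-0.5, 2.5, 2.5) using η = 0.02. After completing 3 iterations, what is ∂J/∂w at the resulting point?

11.697664

∇J = (6u + 2w, 6v + 5, 2u + 10w - 1)
(u₁, v₁, w₁) = (-0.5, 2.5, 2.5) − 0.02·(2, 20, 23) = (-0.54, 2.1, 2.04)
(u₂, v₂, w₂) = (-0.54, 2.1, 2.04) − 0.02·(0.84, 17.6, 18.32) = (-0.5568, 1.748, 1.6736)
(u₃, v₃, w₃) = (-0.5568, 1.748, 1.6736) − 0.02·(0.0064, 15.488, 14.6224) = (-0.556928, 1.43824, 1.381152)
∂J/∂w at (-0.556928, 1.43824, 1.381152) = 11.697664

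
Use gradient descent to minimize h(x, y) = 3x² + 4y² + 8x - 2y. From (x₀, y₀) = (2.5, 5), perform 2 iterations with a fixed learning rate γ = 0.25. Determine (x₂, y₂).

∇h = (6x + 8, 8y - 2)
(x₁, y₁) = (2.5, 5) − 0.25·(23, 38) = (-3.25, -4.5)
(x₂, y₂) = (-3.25, -4.5) − 0.25·(-11.5, -38) = (-0.375, 5)

(-0.375, 5)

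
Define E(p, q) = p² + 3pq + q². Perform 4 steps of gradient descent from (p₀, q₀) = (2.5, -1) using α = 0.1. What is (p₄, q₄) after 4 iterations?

(2.60905, -2.5153)

∇E = (2p + 3q, 3p + 2q)
Step 1: at (2.5, -1), ∇E = (2, 5.5) → (2.5, -1) − 0.1·(2, 5.5) = (2.3, -1.55)
Step 2: at (2.3, -1.55), ∇E = (-0.05, 3.8) → (2.3, -1.55) − 0.1·(-0.05, 3.8) = (2.305, -1.93)
Step 3: at (2.305, -1.93), ∇E = (-1.18, 3.055) → (2.305, -1.93) − 0.1·(-1.18, 3.055) = (2.423, -2.2355)
Step 4: at (2.423, -2.2355), ∇E = (-1.8605, 2.798) → (2.423, -2.2355) − 0.1·(-1.8605, 2.798) = (2.60905, -2.5153)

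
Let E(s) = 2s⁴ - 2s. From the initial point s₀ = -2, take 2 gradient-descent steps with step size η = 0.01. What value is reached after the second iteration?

-1.12751168

E′(s) = 8s³ - 2
s₁ = -2 − 0.01·(-66) = -1.34
s₂ = -1.34 − 0.01·(-21.248832) = -1.12751168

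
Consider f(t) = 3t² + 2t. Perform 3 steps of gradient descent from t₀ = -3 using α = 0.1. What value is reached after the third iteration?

f′(t) = 6t + 2
t₁ = -3 − 0.1·(-16) = -1.4
t₂ = -1.4 − 0.1·(-6.4) = -0.76
t₃ = -0.76 − 0.1·(-2.56) = -0.504

-0.504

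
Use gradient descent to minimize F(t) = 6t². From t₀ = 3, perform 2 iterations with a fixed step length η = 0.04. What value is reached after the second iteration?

0.8112

F′(t) = 12t
Step 1: F′(3) = 36; t₁ = 3 − 0.04·36 = 1.56
Step 2: F′(1.56) = 18.72; t₂ = 1.56 − 0.04·18.72 = 0.8112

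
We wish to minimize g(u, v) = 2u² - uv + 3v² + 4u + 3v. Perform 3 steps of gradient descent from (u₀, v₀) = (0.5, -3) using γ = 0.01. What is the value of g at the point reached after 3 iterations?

13.77141911090775

∇g = (4u - v + 4, -u + 6v + 3)
Step 1: at (0.5, -3), ∇g = (9, -15.5) → (0.5, -3) − 0.01·(9, -15.5) = (0.41, -2.845)
Step 2: at (0.41, -2.845), ∇g = (8.485, -14.48) → (0.41, -2.845) − 0.01·(8.485, -14.48) = (0.32515, -2.7002)
Step 3: at (0.32515, -2.7002), ∇g = (8.0008, -13.52635) → (0.32515, -2.7002) − 0.01·(8.0008, -13.52635) = (0.245142, -2.5649365)
g(0.245142, -2.5649365) = 13.77141911090775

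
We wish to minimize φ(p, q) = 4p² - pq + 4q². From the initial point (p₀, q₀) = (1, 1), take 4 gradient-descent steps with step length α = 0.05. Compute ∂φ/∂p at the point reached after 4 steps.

∇φ = (8p - q, -p + 8q)
Step 1: at (1, 1), ∇φ = (7, 7) → (1, 1) − 0.05·(7, 7) = (0.65, 0.65)
Step 2: at (0.65, 0.65), ∇φ = (4.55, 4.55) → (0.65, 0.65) − 0.05·(4.55, 4.55) = (0.4225, 0.4225)
Step 3: at (0.4225, 0.4225), ∇φ = (2.9575, 2.9575) → (0.4225, 0.4225) − 0.05·(2.9575, 2.9575) = (0.274625, 0.274625)
Step 4: at (0.274625, 0.274625), ∇φ = (1.922375, 1.922375) → (0.274625, 0.274625) − 0.05·(1.922375, 1.922375) = (0.17850625, 0.17850625)
∂φ/∂p at (0.17850625, 0.17850625) = 1.24954375

1.24954375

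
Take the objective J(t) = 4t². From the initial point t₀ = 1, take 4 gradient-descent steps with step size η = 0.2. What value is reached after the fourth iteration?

J′(t) = 8t
Step 1: J′(1) = 8; t₁ = 1 − 0.2·8 = -0.6
Step 2: J′(-0.6) = -4.8; t₂ = -0.6 − 0.2·(-4.8) = 0.36
Step 3: J′(0.36) = 2.88; t₃ = 0.36 − 0.2·2.88 = -0.216
Step 4: J′(-0.216) = -1.728; t₄ = -0.216 − 0.2·(-1.728) = 0.1296

0.1296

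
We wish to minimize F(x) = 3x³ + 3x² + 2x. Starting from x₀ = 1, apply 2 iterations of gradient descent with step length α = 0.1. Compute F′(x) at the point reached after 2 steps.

F′(x) = 9x² + 6x + 2
x₁ = 1 − 0.1·17 = -0.7
x₂ = -0.7 − 0.1·2.21 = -0.921
F′(x) at (-0.921) = 4.108169

4.108169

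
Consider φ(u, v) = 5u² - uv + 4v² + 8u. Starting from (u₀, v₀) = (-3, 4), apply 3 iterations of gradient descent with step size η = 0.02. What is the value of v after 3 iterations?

2.245256

∇φ = (10u - v + 8, -u + 8v)
Step 1: at (-3, 4), ∇φ = (-26, 35) → (-3, 4) − 0.02·(-26, 35) = (-2.48, 3.3)
Step 2: at (-2.48, 3.3), ∇φ = (-20.1, 28.88) → (-2.48, 3.3) − 0.02·(-20.1, 28.88) = (-2.078, 2.7224)
Step 3: at (-2.078, 2.7224), ∇φ = (-15.5024, 23.8572) → (-2.078, 2.7224) − 0.02·(-15.5024, 23.8572) = (-1.767952, 2.245256)
v = 2.245256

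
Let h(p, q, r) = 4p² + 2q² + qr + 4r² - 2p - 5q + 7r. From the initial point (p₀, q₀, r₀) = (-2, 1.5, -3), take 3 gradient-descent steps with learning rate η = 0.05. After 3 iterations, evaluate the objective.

-6.1146978125

∇h = (8p - 2, 4q + r - 5, q + 8r + 7)
(p₁, q₁, r₁) = (-2, 1.5, -3) − 0.05·(-18, -2, -15.5) = (-1.1, 1.6, -2.225)
(p₂, q₂, r₂) = (-1.1, 1.6, -2.225) − 0.05·(-10.8, -0.825, -9.2) = (-0.56, 1.64125, -1.765)
(p₃, q₃, r₃) = (-0.56, 1.64125, -1.765) − 0.05·(-6.48, -0.2, -5.47875) = (-0.236, 1.65125, -1.4910625)
h(-0.236, 1.65125, -1.4910625) = -6.1146978125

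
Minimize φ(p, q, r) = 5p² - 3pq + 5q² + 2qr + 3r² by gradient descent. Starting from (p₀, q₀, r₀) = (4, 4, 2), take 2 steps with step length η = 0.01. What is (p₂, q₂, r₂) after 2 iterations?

∇φ = (10p - 3q, -3p + 10q + 2r, 2q + 6r)
Step 1: at (4, 4, 2), ∇φ = (28, 32, 20) → (4, 4, 2) − 0.01·(28, 32, 20) = (3.72, 3.68, 1.8)
Step 2: at (3.72, 3.68, 1.8), ∇φ = (26.16, 29.24, 18.16) → (3.72, 3.68, 1.8) − 0.01·(26.16, 29.24, 18.16) = (3.4584, 3.3876, 1.6184)

(3.4584, 3.3876, 1.6184)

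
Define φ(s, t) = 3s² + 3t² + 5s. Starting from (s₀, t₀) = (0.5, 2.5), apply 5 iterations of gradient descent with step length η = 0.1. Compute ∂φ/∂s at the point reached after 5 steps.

∇φ = (6s + 5, 6t)
(s₁, t₁) = (0.5, 2.5) − 0.1·(8, 15) = (-0.3, 1)
(s₂, t₂) = (-0.3, 1) − 0.1·(3.2, 6) = (-0.62, 0.4)
(s₃, t₃) = (-0.62, 0.4) − 0.1·(1.28, 2.4) = (-0.748, 0.16)
(s₄, t₄) = (-0.748, 0.16) − 0.1·(0.512, 0.96) = (-0.7992, 0.064)
(s₅, t₅) = (-0.7992, 0.064) − 0.1·(0.2048, 0.384) = (-0.81968, 0.0256)
∂φ/∂s at (-0.81968, 0.0256) = 0.08192

0.08192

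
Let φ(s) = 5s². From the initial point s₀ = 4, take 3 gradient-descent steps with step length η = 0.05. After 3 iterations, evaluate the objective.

1.25

φ′(s) = 10s
Step 1: φ′(4) = 40; s₁ = 4 − 0.05·40 = 2
Step 2: φ′(2) = 20; s₂ = 2 − 0.05·20 = 1
Step 3: φ′(1) = 10; s₃ = 1 − 0.05·10 = 0.5
φ(0.5) = 1.25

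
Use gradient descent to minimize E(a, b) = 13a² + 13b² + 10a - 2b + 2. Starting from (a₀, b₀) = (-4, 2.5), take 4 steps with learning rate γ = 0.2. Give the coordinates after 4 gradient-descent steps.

(-1125.3824, 754.0648)

∇E = (26a + 10, 26b - 2)
(a₁, b₁) = (-4, 2.5) − 0.2·(-94, 63) = (14.8, -10.1)
(a₂, b₂) = (14.8, -10.1) − 0.2·(394.8, -264.6) = (-64.16, 42.82)
(a₃, b₃) = (-64.16, 42.82) − 0.2·(-1658.16, 1111.32) = (267.472, -179.444)
(a₄, b₄) = (267.472, -179.444) − 0.2·(6964.272, -4667.544) = (-1125.3824, 754.0648)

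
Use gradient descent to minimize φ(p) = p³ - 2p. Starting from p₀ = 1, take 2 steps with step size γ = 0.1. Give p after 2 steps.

φ′(p) = 3p² - 2
Step 1: φ′(1) = 1; p₁ = 1 − 0.1·1 = 0.9
Step 2: φ′(0.9) = 0.43; p₂ = 0.9 − 0.1·0.43 = 0.857

0.857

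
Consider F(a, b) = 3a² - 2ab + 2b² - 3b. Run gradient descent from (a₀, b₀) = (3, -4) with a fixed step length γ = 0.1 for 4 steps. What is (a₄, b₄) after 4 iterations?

∇F = (6a - 2b, -2a + 4b - 3)
(a₁, b₁) = (3, -4) − 0.1·(26, -25) = (0.4, -1.5)
(a₂, b₂) = (0.4, -1.5) − 0.1·(5.4, -9.8) = (-0.14, -0.52)
(a₃, b₃) = (-0.14, -0.52) − 0.1·(0.2, -4.8) = (-0.16, -0.04)
(a₄, b₄) = (-0.16, -0.04) − 0.1·(-0.88, -2.84) = (-0.072, 0.244)

(-0.072, 0.244)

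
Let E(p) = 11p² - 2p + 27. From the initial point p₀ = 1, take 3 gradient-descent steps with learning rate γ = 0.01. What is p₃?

E′(p) = 22p - 2
p₁ = 1 − 0.01·20 = 0.8
p₂ = 0.8 − 0.01·15.6 = 0.644
p₃ = 0.644 − 0.01·12.168 = 0.52232

0.52232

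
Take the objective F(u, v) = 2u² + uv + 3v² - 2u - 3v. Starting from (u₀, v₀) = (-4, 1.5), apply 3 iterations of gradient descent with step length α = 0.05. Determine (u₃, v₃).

∇F = (4u + v - 2, u + 6v - 3)
(u₁, v₁) = (-4, 1.5) − 0.05·(-16.5, 2) = (-3.175, 1.4)
(u₂, v₂) = (-3.175, 1.4) − 0.05·(-13.3, 2.225) = (-2.51, 1.28875)
(u₃, v₃) = (-2.51, 1.28875) − 0.05·(-10.75125, 2.2225) = (-1.9724375, 1.177625)

(-1.9724375, 1.177625)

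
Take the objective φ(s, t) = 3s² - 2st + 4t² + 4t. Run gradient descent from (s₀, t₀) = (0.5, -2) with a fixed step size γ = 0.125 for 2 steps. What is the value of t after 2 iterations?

-0.59375

∇φ = (6s - 2t, -2s + 8t + 4)
(s₁, t₁) = (0.5, -2) − 0.125·(7, -13) = (-0.375, -0.375)
(s₂, t₂) = (-0.375, -0.375) − 0.125·(-1.5, 1.75) = (-0.1875, -0.59375)
t = -0.59375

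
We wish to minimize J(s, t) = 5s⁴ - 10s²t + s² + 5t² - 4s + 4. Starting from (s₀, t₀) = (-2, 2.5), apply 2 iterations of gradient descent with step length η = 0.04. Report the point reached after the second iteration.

(2.3094016, 2.06736)

∇J = (20s³ - 20st + 2s - 4, -10s² + 10t)
Step 1: at (-2, 2.5), ∇J = (-68, -15) → (-2, 2.5) − 0.04·(-68, -15) = (0.72, 3.1)
Step 2: at (0.72, 3.1), ∇J = (-39.73504, 25.816) → (0.72, 3.1) − 0.04·(-39.73504, 25.816) = (2.3094016, 2.06736)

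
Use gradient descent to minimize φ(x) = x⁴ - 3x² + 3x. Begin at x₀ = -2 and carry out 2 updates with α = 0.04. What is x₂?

φ′(x) = 4x³ - 6x + 3
x₁ = -2 − 0.04·(-17) = -1.32
x₂ = -1.32 − 0.04·1.720128 = -1.38880512

-1.38880512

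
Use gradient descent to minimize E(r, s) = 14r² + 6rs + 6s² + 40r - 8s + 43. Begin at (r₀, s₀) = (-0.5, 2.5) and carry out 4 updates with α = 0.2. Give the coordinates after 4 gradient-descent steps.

(885.58, 297.86)

∇E = (28r + 6s + 40, 6r + 12s - 8)
(r₁, s₁) = (-0.5, 2.5) − 0.2·(41, 19) = (-8.7, -1.3)
(r₂, s₂) = (-8.7, -1.3) − 0.2·(-211.4, -75.8) = (33.58, 13.86)
(r₃, s₃) = (33.58, 13.86) − 0.2·(1063.4, 359.8) = (-179.1, -58.1)
(r₄, s₄) = (-179.1, -58.1) − 0.2·(-5323.4, -1779.8) = (885.58, 297.86)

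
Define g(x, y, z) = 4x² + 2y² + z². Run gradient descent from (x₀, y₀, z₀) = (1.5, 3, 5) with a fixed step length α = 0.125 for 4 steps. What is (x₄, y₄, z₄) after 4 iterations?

∇g = (8x, 4y, 2z)
Step 1: at (1.5, 3, 5), ∇g = (12, 12, 10) → (1.5, 3, 5) − 0.125·(12, 12, 10) = (0, 1.5, 3.75)
Step 2: at (0, 1.5, 3.75), ∇g = (0, 6, 7.5) → (0, 1.5, 3.75) − 0.125·(0, 6, 7.5) = (0, 0.75, 2.8125)
Step 3: at (0, 0.75, 2.8125), ∇g = (0, 3, 5.625) → (0, 0.75, 2.8125) − 0.125·(0, 3, 5.625) = (0, 0.375, 2.109375)
Step 4: at (0, 0.375, 2.109375), ∇g = (0, 1.5, 4.21875) → (0, 0.375, 2.109375) − 0.125·(0, 1.5, 4.21875) = (0, 0.1875, 1.58203125)

(0, 0.1875, 1.58203125)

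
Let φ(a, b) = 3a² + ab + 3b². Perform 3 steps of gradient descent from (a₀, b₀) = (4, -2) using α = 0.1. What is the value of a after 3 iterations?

∇φ = (6a + b, a + 6b)
(a₁, b₁) = (4, -2) − 0.1·(22, -8) = (1.8, -1.2)
(a₂, b₂) = (1.8, -1.2) − 0.1·(9.6, -5.4) = (0.84, -0.66)
(a₃, b₃) = (0.84, -0.66) − 0.1·(4.38, -3.12) = (0.402, -0.348)
a = 0.402

0.402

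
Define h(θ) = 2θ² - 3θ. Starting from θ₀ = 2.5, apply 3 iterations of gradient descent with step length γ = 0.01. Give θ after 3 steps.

2.298288

h′(θ) = 4θ - 3
Step 1: h′(2.5) = 7; θ₁ = 2.5 − 0.01·7 = 2.43
Step 2: h′(2.43) = 6.72; θ₂ = 2.43 − 0.01·6.72 = 2.3628
Step 3: h′(2.3628) = 6.4512; θ₃ = 2.3628 − 0.01·6.4512 = 2.298288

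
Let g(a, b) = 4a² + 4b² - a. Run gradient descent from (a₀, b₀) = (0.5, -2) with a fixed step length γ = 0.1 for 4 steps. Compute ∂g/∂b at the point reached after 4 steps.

-0.0256

∇g = (8a - 1, 8b)
(a₁, b₁) = (0.5, -2) − 0.1·(3, -16) = (0.2, -0.4)
(a₂, b₂) = (0.2, -0.4) − 0.1·(0.6, -3.2) = (0.14, -0.08)
(a₃, b₃) = (0.14, -0.08) − 0.1·(0.12, -0.64) = (0.128, -0.016)
(a₄, b₄) = (0.128, -0.016) − 0.1·(0.024, -0.128) = (0.1256, -0.0032)
∂g/∂b at (0.1256, -0.0032) = -0.0256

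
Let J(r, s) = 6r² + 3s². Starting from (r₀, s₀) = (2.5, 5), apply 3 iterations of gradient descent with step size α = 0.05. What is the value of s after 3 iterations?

∇J = (12r, 6s)
Step 1: at (2.5, 5), ∇J = (30, 30) → (2.5, 5) − 0.05·(30, 30) = (1, 3.5)
Step 2: at (1, 3.5), ∇J = (12, 21) → (1, 3.5) − 0.05·(12, 21) = (0.4, 2.45)
Step 3: at (0.4, 2.45), ∇J = (4.8, 14.7) → (0.4, 2.45) − 0.05·(4.8, 14.7) = (0.16, 1.715)
s = 1.715

1.715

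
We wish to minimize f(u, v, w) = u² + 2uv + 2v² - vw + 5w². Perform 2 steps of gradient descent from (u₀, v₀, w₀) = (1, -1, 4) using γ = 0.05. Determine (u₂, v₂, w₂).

∇f = (2u + 2v, 2u + 4v - w, -v + 10w)
Step 1: at (1, -1, 4), ∇f = (0, -6, 41) → (1, -1, 4) − 0.05·(0, -6, 41) = (1, -0.7, 1.95)
Step 2: at (1, -0.7, 1.95), ∇f = (0.6, -2.75, 20.2) → (1, -0.7, 1.95) − 0.05·(0.6, -2.75, 20.2) = (0.97, -0.5625, 0.94)

(0.97, -0.5625, 0.94)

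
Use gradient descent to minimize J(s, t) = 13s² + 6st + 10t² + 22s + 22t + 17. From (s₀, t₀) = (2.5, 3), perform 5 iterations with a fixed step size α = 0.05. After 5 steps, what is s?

-0.74483

∇J = (26s + 6t + 22, 6s + 20t + 22)
Step 1: at (2.5, 3), ∇J = (105, 97) → (2.5, 3) − 0.05·(105, 97) = (-2.75, -1.85)
Step 2: at (-2.75, -1.85), ∇J = (-60.6, -31.5) → (-2.75, -1.85) − 0.05·(-60.6, -31.5) = (0.28, -0.275)
Step 3: at (0.28, -0.275), ∇J = (27.63, 18.18) → (0.28, -0.275) − 0.05·(27.63, 18.18) = (-1.1015, -1.184)
Step 4: at (-1.1015, -1.184), ∇J = (-13.743, -8.289) → (-1.1015, -1.184) − 0.05·(-13.743, -8.289) = (-0.41435, -0.76955)
Step 5: at (-0.41435, -0.76955), ∇J = (6.6096, 4.1229) → (-0.41435, -0.76955) − 0.05·(6.6096, 4.1229) = (-0.74483, -0.975695)
s = -0.74483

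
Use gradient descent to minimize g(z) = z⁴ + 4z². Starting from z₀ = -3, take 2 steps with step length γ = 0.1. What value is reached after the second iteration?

g′(z) = 4z³ + 8z
z₁ = -3 − 0.1·(-132) = 10.2
z₂ = 10.2 − 0.1·4326.432 = -422.4432

-422.4432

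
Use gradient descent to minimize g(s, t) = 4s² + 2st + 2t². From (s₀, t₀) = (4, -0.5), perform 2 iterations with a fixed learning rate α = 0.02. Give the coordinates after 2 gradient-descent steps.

∇g = (8s + 2t, 2s + 4t)
Step 1: at (4, -0.5), ∇g = (31, 6) → (4, -0.5) − 0.02·(31, 6) = (3.38, -0.62)
Step 2: at (3.38, -0.62), ∇g = (25.8, 4.28) → (3.38, -0.62) − 0.02·(25.8, 4.28) = (2.864, -0.7056)

(2.864, -0.7056)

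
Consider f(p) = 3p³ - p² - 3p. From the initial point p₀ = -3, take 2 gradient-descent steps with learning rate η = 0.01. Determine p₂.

-5.213904

f′(p) = 9p² - 2p - 3
p₁ = -3 − 0.01·84 = -3.84
p₂ = -3.84 − 0.01·137.3904 = -5.213904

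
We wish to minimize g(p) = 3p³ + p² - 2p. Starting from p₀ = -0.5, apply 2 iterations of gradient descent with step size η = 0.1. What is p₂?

-0.3025625

g′(p) = 9p² + 2p - 2
p₁ = -0.5 − 0.1·(-0.75) = -0.425
p₂ = -0.425 − 0.1·(-1.224375) = -0.3025625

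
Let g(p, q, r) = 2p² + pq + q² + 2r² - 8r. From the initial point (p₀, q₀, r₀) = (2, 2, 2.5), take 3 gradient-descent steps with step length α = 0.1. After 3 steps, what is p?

∇g = (4p + q, p + 2q, 4r - 8)
(p₁, q₁, r₁) = (2, 2, 2.5) − 0.1·(10, 6, 2) = (1, 1.4, 2.3)
(p₂, q₂, r₂) = (1, 1.4, 2.3) − 0.1·(5.4, 3.8, 1.2) = (0.46, 1.02, 2.18)
(p₃, q₃, r₃) = (0.46, 1.02, 2.18) − 0.1·(2.86, 2.5, 0.72) = (0.174, 0.77, 2.108)
p = 0.174

0.174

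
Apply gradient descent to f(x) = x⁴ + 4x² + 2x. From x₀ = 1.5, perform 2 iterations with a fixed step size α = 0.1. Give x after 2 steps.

0.33125

f′(x) = 4x³ + 8x + 2
x₁ = 1.5 − 0.1·27.5 = -1.25
x₂ = -1.25 − 0.1·(-15.8125) = 0.33125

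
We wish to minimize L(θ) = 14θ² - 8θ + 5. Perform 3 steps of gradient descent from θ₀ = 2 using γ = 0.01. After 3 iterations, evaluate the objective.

L′(θ) = 28θ - 8
θ₁ = 2 − 0.01·48 = 1.52
θ₂ = 1.52 − 0.01·34.56 = 1.1744
θ₃ = 1.1744 − 0.01·24.8832 = 0.925568
L(0.925568) = 9.588921716736

9.588921716736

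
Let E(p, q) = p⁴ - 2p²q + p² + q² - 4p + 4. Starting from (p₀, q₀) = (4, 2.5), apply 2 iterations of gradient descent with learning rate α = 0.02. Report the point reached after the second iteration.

∇E = (4p³ - 4pq + 2p - 4, -2p² + 2q)
(p₁, q₁) = (4, 2.5) − 0.02·(220, -27) = (-0.4, 3.04)
(p₂, q₂) = (-0.4, 3.04) − 0.02·(-0.192, 5.76) = (-0.39616, 2.9248)

(-0.39616, 2.9248)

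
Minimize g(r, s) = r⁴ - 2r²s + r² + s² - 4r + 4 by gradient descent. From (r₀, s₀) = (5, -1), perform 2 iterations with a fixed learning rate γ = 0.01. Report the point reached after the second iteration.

(-0.20910496, -0.469048)

∇g = (4r³ - 4rs + 2r - 4, -2r² + 2s)
(r₁, s₁) = (5, -1) − 0.01·(526, -52) = (-0.26, -0.48)
(r₂, s₂) = (-0.26, -0.48) − 0.01·(-5.089504, -1.0952) = (-0.20910496, -0.469048)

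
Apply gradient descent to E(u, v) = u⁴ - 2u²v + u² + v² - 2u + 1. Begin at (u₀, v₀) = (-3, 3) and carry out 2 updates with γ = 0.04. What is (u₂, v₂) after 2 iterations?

(0.37408, 3.2048)

∇E = (4u³ - 4uv + 2u - 2, -2u² + 2v)
Step 1: at (-3, 3), ∇E = (-80, -12) → (-3, 3) − 0.04·(-80, -12) = (0.2, 3.48)
Step 2: at (0.2, 3.48), ∇E = (-4.352, 6.88) → (0.2, 3.48) − 0.04·(-4.352, 6.88) = (0.37408, 3.2048)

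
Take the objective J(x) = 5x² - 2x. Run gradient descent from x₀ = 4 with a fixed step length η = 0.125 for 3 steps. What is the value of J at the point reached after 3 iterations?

-0.182373046875

J′(x) = 10x - 2
x₁ = 4 − 0.125·38 = -0.75
x₂ = -0.75 − 0.125·(-9.5) = 0.4375
x₃ = 0.4375 − 0.125·2.375 = 0.140625
J(0.140625) = -0.182373046875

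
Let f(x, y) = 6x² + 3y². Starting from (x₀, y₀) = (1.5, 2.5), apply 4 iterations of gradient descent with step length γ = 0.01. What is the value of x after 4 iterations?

∇f = (12x, 6y)
Step 1: at (1.5, 2.5), ∇f = (18, 15) → (1.5, 2.5) − 0.01·(18, 15) = (1.32, 2.35)
Step 2: at (1.32, 2.35), ∇f = (15.84, 14.1) → (1.32, 2.35) − 0.01·(15.84, 14.1) = (1.1616, 2.209)
Step 3: at (1.1616, 2.209), ∇f = (13.9392, 13.254) → (1.1616, 2.209) − 0.01·(13.9392, 13.254) = (1.022208, 2.07646)
Step 4: at (1.022208, 2.07646), ∇f = (12.266496, 12.45876) → (1.022208, 2.07646) − 0.01·(12.266496, 12.45876) = (0.89954304, 1.9518724)
x = 0.89954304

0.89954304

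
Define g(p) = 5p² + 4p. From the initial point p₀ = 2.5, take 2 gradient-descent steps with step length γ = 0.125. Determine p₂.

g′(p) = 10p + 4
Step 1: g′(2.5) = 29; p₁ = 2.5 − 0.125·29 = -1.125
Step 2: g′(-1.125) = -7.25; p₂ = -1.125 − 0.125·(-7.25) = -0.21875

-0.21875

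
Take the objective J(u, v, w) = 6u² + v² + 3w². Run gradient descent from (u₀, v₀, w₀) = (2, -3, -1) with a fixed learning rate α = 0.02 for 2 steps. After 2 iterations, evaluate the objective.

∇J = (12u, 2v, 6w)
(u₁, v₁, w₁) = (2, -3, -1) − 0.02·(24, -6, -6) = (1.52, -2.88, -0.88)
(u₂, v₂, w₂) = (1.52, -2.88, -0.88) − 0.02·(18.24, -5.76, -5.28) = (1.1552, -2.7648, -0.7744)
J(1.1552, -2.7648, -0.7744) = 17.45012736

17.45012736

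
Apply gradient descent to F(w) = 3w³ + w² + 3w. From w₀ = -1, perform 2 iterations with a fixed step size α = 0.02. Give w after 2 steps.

-1.4712

F′(w) = 9w² + 2w + 3
w₁ = -1 − 0.02·10 = -1.2
w₂ = -1.2 − 0.02·13.56 = -1.4712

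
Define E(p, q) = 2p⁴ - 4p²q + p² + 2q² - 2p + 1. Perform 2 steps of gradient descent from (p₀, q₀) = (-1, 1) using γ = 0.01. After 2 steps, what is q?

0.996864

∇E = (8p³ - 8pq + 2p - 2, -4p² + 4q)
(p₁, q₁) = (-1, 1) − 0.01·(-4, 0) = (-0.96, 1)
(p₂, q₂) = (-0.96, 1) − 0.01·(-3.317888, 0.3136) = (-0.92682112, 0.996864)
q = 0.996864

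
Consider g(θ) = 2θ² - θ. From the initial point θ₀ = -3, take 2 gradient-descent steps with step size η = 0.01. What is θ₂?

g′(θ) = 4θ - 1
Step 1: g′(-3) = -13; θ₁ = -3 − 0.01·(-13) = -2.87
Step 2: g′(-2.87) = -12.48; θ₂ = -2.87 − 0.01·(-12.48) = -2.7452

-2.7452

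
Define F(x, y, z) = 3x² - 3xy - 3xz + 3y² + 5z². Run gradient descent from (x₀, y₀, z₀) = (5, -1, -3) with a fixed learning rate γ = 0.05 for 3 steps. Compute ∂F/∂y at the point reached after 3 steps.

∇F = (6x - 3y - 3z, -3x + 6y, -3x + 10z)
Step 1: at (5, -1, -3), ∇F = (42, -21, -45) → (5, -1, -3) − 0.05·(42, -21, -45) = (2.9, 0.05, -0.75)
Step 2: at (2.9, 0.05, -0.75), ∇F = (19.5, -8.4, -16.2) → (2.9, 0.05, -0.75) − 0.05·(19.5, -8.4, -16.2) = (1.925, 0.47, 0.06)
Step 3: at (1.925, 0.47, 0.06), ∇F = (9.96, -2.955, -5.175) → (1.925, 0.47, 0.06) − 0.05·(9.96, -2.955, -5.175) = (1.427, 0.61775, 0.31875)
∂F/∂y at (1.427, 0.61775, 0.31875) = -0.5745

-0.5745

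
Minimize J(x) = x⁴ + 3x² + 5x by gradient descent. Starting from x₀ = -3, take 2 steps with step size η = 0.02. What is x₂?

-0.59479104

J′(x) = 4x³ + 6x + 5
x₁ = -3 − 0.02·(-121) = -0.58
x₂ = -0.58 − 0.02·0.739552 = -0.59479104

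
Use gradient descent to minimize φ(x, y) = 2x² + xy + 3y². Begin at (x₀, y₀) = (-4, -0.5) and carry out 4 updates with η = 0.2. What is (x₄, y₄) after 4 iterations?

∇φ = (4x + y, x + 6y)
Step 1: at (-4, -0.5), ∇φ = (-16.5, -7) → (-4, -0.5) − 0.2·(-16.5, -7) = (-0.7, 0.9)
Step 2: at (-0.7, 0.9), ∇φ = (-1.9, 4.7) → (-0.7, 0.9) − 0.2·(-1.9, 4.7) = (-0.32, -0.04)
Step 3: at (-0.32, -0.04), ∇φ = (-1.32, -0.56) → (-0.32, -0.04) − 0.2·(-1.32, -0.56) = (-0.056, 0.072)
Step 4: at (-0.056, 0.072), ∇φ = (-0.152, 0.376) → (-0.056, 0.072) − 0.2·(-0.152, 0.376) = (-0.0256, -0.0032)

(-0.0256, -0.0032)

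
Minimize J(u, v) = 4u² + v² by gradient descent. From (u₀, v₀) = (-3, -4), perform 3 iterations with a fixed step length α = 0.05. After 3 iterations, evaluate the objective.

∇J = (8u, 2v)
Step 1: at (-3, -4), ∇J = (-24, -8) → (-3, -4) − 0.05·(-24, -8) = (-1.8, -3.6)
Step 2: at (-1.8, -3.6), ∇J = (-14.4, -7.2) → (-1.8, -3.6) − 0.05·(-14.4, -7.2) = (-1.08, -3.24)
Step 3: at (-1.08, -3.24), ∇J = (-8.64, -6.48) → (-1.08, -3.24) − 0.05·(-8.64, -6.48) = (-0.648, -2.916)
J(-0.648, -2.916) = 10.182672

10.182672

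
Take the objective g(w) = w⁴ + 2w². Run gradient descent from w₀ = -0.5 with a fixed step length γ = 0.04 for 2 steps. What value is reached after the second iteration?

-0.32576

g′(w) = 4w³ + 4w
Step 1: g′(-0.5) = -2.5; w₁ = -0.5 − 0.04·(-2.5) = -0.4
Step 2: g′(-0.4) = -1.856; w₂ = -0.4 − 0.04·(-1.856) = -0.32576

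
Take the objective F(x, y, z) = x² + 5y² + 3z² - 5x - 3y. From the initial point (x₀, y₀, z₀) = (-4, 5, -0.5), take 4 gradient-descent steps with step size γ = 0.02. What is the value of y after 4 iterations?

2.22512

∇F = (2x - 5, 10y - 3, 6z)
Step 1: at (-4, 5, -0.5), ∇F = (-13, 47, -3) → (-4, 5, -0.5) − 0.02·(-13, 47, -3) = (-3.74, 4.06, -0.44)
Step 2: at (-3.74, 4.06, -0.44), ∇F = (-12.48, 37.6, -2.64) → (-3.74, 4.06, -0.44) − 0.02·(-12.48, 37.6, -2.64) = (-3.4904, 3.308, -0.3872)
Step 3: at (-3.4904, 3.308, -0.3872), ∇F = (-11.9808, 30.08, -2.3232) → (-3.4904, 3.308, -0.3872) − 0.02·(-11.9808, 30.08, -2.3232) = (-3.250784, 2.7064, -0.340736)
Step 4: at (-3.250784, 2.7064, -0.340736), ∇F = (-11.501568, 24.064, -2.044416) → (-3.250784, 2.7064, -0.340736) − 0.02·(-11.501568, 24.064, -2.044416) = (-3.02075264, 2.22512, -0.29984768)
y = 2.22512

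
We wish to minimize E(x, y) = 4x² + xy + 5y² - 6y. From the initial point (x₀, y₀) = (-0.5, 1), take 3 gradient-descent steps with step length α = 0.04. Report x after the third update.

-0.229952

∇E = (8x + y, x + 10y - 6)
(x₁, y₁) = (-0.5, 1) − 0.04·(-3, 3.5) = (-0.38, 0.86)
(x₂, y₂) = (-0.38, 0.86) − 0.04·(-2.18, 2.22) = (-0.2928, 0.7712)
(x₃, y₃) = (-0.2928, 0.7712) − 0.04·(-1.5712, 1.4192) = (-0.229952, 0.714432)
x = -0.229952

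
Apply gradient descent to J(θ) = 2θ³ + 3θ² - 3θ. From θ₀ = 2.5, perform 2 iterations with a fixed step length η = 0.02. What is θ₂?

J′(θ) = 6θ² + 6θ - 3
Step 1: J′(2.5) = 49.5; θ₁ = 2.5 − 0.02·49.5 = 1.51
Step 2: J′(1.51) = 19.7406; θ₂ = 1.51 − 0.02·19.7406 = 1.115188

1.115188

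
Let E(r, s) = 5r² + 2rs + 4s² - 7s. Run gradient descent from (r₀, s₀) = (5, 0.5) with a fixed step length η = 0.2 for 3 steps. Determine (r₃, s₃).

∇E = (10r + 2s, 2r + 8s - 7)
Step 1: at (5, 0.5), ∇E = (51, 7) → (5, 0.5) − 0.2·(51, 7) = (-5.2, -0.9)
Step 2: at (-5.2, -0.9), ∇E = (-53.8, -24.6) → (-5.2, -0.9) − 0.2·(-53.8, -24.6) = (5.56, 4.02)
Step 3: at (5.56, 4.02), ∇E = (63.64, 36.28) → (5.56, 4.02) − 0.2·(63.64, 36.28) = (-7.168, -3.236)

(-7.168, -3.236)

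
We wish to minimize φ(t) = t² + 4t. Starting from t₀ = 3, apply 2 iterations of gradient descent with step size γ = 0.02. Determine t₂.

2.608

φ′(t) = 2t + 4
Step 1: φ′(3) = 10; t₁ = 3 − 0.02·10 = 2.8
Step 2: φ′(2.8) = 9.6; t₂ = 2.8 − 0.02·9.6 = 2.608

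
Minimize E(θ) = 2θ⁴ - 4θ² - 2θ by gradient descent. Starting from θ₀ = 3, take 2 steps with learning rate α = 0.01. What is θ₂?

1.10152

E′(θ) = 8θ³ - 8θ - 2
θ₁ = 3 − 0.01·190 = 1.1
θ₂ = 1.1 − 0.01·(-0.152) = 1.10152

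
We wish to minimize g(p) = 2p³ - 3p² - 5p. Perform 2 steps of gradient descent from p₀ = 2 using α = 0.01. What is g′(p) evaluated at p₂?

g′(p) = 6p² - 6p - 5
Step 1: g′(2) = 7; p₁ = 2 − 0.01·7 = 1.93
Step 2: g′(1.93) = 5.7694; p₂ = 1.93 − 0.01·5.7694 = 1.872306
g′(p) at (1.872306) = 4.799342545816

4.799342545816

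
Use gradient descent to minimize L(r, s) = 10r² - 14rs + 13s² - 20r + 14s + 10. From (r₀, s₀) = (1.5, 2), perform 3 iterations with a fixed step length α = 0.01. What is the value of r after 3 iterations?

1.782708

∇L = (20r - 14s - 20, -14r + 26s + 14)
Step 1: at (1.5, 2), ∇L = (-18, 45) → (1.5, 2) − 0.01·(-18, 45) = (1.68, 1.55)
Step 2: at (1.68, 1.55), ∇L = (-8.1, 30.78) → (1.68, 1.55) − 0.01·(-8.1, 30.78) = (1.761, 1.2422)
Step 3: at (1.761, 1.2422), ∇L = (-2.1708, 21.6432) → (1.761, 1.2422) − 0.01·(-2.1708, 21.6432) = (1.782708, 1.025768)
r = 1.782708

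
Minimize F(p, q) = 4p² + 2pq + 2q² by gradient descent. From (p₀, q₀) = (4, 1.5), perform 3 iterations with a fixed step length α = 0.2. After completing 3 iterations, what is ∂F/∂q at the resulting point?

-6.496

∇F = (8p + 2q, 2p + 4q)
Step 1: at (4, 1.5), ∇F = (35, 14) → (4, 1.5) − 0.2·(35, 14) = (-3, -1.3)
Step 2: at (-3, -1.3), ∇F = (-26.6, -11.2) → (-3, -1.3) − 0.2·(-26.6, -11.2) = (2.32, 0.94)
Step 3: at (2.32, 0.94), ∇F = (20.44, 8.4) → (2.32, 0.94) − 0.2·(20.44, 8.4) = (-1.768, -0.74)
∂F/∂q at (-1.768, -0.74) = -6.496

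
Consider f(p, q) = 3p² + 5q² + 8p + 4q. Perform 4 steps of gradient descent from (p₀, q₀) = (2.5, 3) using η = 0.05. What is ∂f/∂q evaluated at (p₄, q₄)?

∇f = (6p + 8, 10q + 4)
Step 1: at (2.5, 3), ∇f = (23, 34) → (2.5, 3) − 0.05·(23, 34) = (1.35, 1.3)
Step 2: at (1.35, 1.3), ∇f = (16.1, 17) → (1.35, 1.3) − 0.05·(16.1, 17) = (0.545, 0.45)
Step 3: at (0.545, 0.45), ∇f = (11.27, 8.5) → (0.545, 0.45) − 0.05·(11.27, 8.5) = (-0.0185, 0.025)
Step 4: at (-0.0185, 0.025), ∇f = (7.889, 4.25) → (-0.0185, 0.025) − 0.05·(7.889, 4.25) = (-0.41295, -0.1875)
∂f/∂q at (-0.41295, -0.1875) = 2.125

2.125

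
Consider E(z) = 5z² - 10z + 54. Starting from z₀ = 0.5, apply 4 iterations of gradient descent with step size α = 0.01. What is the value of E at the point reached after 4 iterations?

E′(z) = 10z - 10
Step 1: E′(0.5) = -5; z₁ = 0.5 − 0.01·(-5) = 0.55
Step 2: E′(0.55) = -4.5; z₂ = 0.55 − 0.01·(-4.5) = 0.595
Step 3: E′(0.595) = -4.05; z₃ = 0.595 − 0.01·(-4.05) = 0.6355
Step 4: E′(0.6355) = -3.645; z₄ = 0.6355 − 0.01·(-3.645) = 0.67195
E(0.67195) = 49.5380840125

49.5380840125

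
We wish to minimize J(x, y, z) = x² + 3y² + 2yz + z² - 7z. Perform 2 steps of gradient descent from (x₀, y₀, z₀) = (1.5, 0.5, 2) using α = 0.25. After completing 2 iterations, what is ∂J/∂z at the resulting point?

-1

∇J = (2x, 6y + 2z, 2y + 2z - 7)
Step 1: at (1.5, 0.5, 2), ∇J = (3, 7, -2) → (1.5, 0.5, 2) − 0.25·(3, 7, -2) = (0.75, -1.25, 2.5)
Step 2: at (0.75, -1.25, 2.5), ∇J = (1.5, -2.5, -4.5) → (0.75, -1.25, 2.5) − 0.25·(1.5, -2.5, -4.5) = (0.375, -0.625, 3.625)
∂J/∂z at (0.375, -0.625, 3.625) = -1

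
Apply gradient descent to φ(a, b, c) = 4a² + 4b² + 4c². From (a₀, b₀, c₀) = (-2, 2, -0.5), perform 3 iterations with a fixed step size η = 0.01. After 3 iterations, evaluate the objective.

20.009715044352

∇φ = (8a, 8b, 8c)
Step 1: at (-2, 2, -0.5), ∇φ = (-16, 16, -4) → (-2, 2, -0.5) − 0.01·(-16, 16, -4) = (-1.84, 1.84, -0.46)
Step 2: at (-1.84, 1.84, -0.46), ∇φ = (-14.72, 14.72, -3.68) → (-1.84, 1.84, -0.46) − 0.01·(-14.72, 14.72, -3.68) = (-1.6928, 1.6928, -0.4232)
Step 3: at (-1.6928, 1.6928, -0.4232), ∇φ = (-13.5424, 13.5424, -3.3856) → (-1.6928, 1.6928, -0.4232) − 0.01·(-13.5424, 13.5424, -3.3856) = (-1.557376, 1.557376, -0.389344)
φ(-1.557376, 1.557376, -0.389344) = 20.009715044352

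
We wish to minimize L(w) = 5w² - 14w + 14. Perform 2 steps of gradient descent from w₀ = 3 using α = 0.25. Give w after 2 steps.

5

L′(w) = 10w - 14
Step 1: L′(3) = 16; w₁ = 3 − 0.25·16 = -1
Step 2: L′(-1) = -24; w₂ = -1 − 0.25·(-24) = 5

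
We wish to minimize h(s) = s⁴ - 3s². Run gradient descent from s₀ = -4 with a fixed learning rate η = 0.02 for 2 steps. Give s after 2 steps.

h′(s) = 4s³ - 6s
Step 1: h′(-4) = -232; s₁ = -4 − 0.02·(-232) = 0.64
Step 2: h′(0.64) = -2.791424; s₂ = 0.64 − 0.02·(-2.791424) = 0.69582848

0.69582848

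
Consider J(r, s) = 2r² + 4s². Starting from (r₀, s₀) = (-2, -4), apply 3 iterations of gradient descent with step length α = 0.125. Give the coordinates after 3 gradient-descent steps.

∇J = (4r, 8s)
(r₁, s₁) = (-2, -4) − 0.125·(-8, -32) = (-1, 0)
(r₂, s₂) = (-1, 0) − 0.125·(-4, 0) = (-0.5, 0)
(r₃, s₃) = (-0.5, 0) − 0.125·(-2, 0) = (-0.25, 0)

(-0.25, 0)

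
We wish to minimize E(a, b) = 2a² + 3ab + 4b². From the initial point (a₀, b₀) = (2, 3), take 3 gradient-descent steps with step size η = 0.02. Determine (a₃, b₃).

∇E = (4a + 3b, 3a + 8b)
Step 1: at (2, 3), ∇E = (17, 30) → (2, 3) − 0.02·(17, 30) = (1.66, 2.4)
Step 2: at (1.66, 2.4), ∇E = (13.84, 24.18) → (1.66, 2.4) − 0.02·(13.84, 24.18) = (1.3832, 1.9164)
Step 3: at (1.3832, 1.9164), ∇E = (11.282, 19.4808) → (1.3832, 1.9164) − 0.02·(11.282, 19.4808) = (1.15756, 1.526784)

(1.15756, 1.526784)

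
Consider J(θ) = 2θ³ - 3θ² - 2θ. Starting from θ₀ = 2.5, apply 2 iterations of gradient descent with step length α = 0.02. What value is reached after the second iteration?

1.856628

J′(θ) = 6θ² - 6θ - 2
θ₁ = 2.5 − 0.02·20.5 = 2.09
θ₂ = 2.09 − 0.02·11.6686 = 1.856628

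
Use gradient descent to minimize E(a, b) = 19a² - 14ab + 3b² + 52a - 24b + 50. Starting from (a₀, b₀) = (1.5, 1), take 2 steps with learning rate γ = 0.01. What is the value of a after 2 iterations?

∇E = (38a - 14b + 52, -14a + 6b - 24)
Step 1: at (1.5, 1), ∇E = (95, -39) → (1.5, 1) − 0.01·(95, -39) = (0.55, 1.39)
Step 2: at (0.55, 1.39), ∇E = (53.44, -23.36) → (0.55, 1.39) − 0.01·(53.44, -23.36) = (0.0156, 1.6236)
a = 0.0156

0.0156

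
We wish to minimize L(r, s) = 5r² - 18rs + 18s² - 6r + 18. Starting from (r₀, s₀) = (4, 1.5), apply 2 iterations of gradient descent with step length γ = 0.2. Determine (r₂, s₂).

∇L = (10r - 18s - 6, -18r + 36s)
Step 1: at (4, 1.5), ∇L = (7, -18) → (4, 1.5) − 0.2·(7, -18) = (2.6, 5.1)
Step 2: at (2.6, 5.1), ∇L = (-71.8, 136.8) → (2.6, 5.1) − 0.2·(-71.8, 136.8) = (16.96, -22.26)

(16.96, -22.26)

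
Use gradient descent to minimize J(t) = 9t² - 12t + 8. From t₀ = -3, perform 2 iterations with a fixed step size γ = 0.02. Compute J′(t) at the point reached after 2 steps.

-27.0336

J′(t) = 18t - 12
t₁ = -3 − 0.02·(-66) = -1.68
t₂ = -1.68 − 0.02·(-42.24) = -0.8352
J′(t) at (-0.8352) = -27.0336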